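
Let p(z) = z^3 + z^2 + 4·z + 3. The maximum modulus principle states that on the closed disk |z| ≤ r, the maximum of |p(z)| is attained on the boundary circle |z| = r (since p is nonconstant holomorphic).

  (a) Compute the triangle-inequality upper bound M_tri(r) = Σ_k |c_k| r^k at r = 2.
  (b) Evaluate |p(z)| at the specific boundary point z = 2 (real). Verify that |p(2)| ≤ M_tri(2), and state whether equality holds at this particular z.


Coefficients: c_0 = 3, c_1 = 4, c_2 = 1, c_3 = 1. Radius r = 2.
Part (a). Triangle bound: M_tri(r) = Σ_k |c_k| r^k
  = |3|·2^0 + |4|·2^1 + |1|·2^2 + |1|·2^3
  = 3 + 8 + 4 + 8 = 23.
This bounds M(r) := max_{|z|=r} |p(z)| from above; equality holds iff all terms c_k z^k can be made to align in phase at a single z on |z|=r.
Part (b). At z = 2 (real, on the circle |z| = r):
  p(2) = (3)·2^0 + (4)·2^1 + (1)·2^2 + (1)·2^3 = 23.
  |p(2)| = 23.
Since all nonzero coefficients share the same sign, |p(2)| = 23 = M_tri(2); the triangle bound is attained at z = 2, so in fact M(r) = 23.

M_tri(2) = 23; |p(2)| = 23; equality at z=2: yes.


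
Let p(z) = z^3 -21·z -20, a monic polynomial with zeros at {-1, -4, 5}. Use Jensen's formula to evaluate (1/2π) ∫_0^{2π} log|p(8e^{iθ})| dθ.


Zeros: -4, -1, 5; r = 8.
Inside |z| < r: -4, -1, 5. Outside (|z| ≥ r): ∅.
p(0) = -20, so log|p(0)| = log(20) = 2.9957.
Apply Jensen: I(r) = log|p(0)| + Σ_k log(r/|z_k|), summed over zeros inside |z| < r.
  log(r/|z_k|) for z_k = -1: log(8/1) = 2.0794
  log(r/|z_k|) for z_k = -4: log(8/4) = 0.6931
  log(r/|z_k|) for z_k = 5: log(8/5) = 0.4700
Sum over inside zeros: 3.2426.
I(r) = log|p(0)| + (inside sum) = 2.9957 + 3.2426 = 6.2383.
Closed form (all zeros inside, monic): I(r) = n·log(r) = 3·log(8) = 6.2383. ✓

I(r) ≈ 6.2383.


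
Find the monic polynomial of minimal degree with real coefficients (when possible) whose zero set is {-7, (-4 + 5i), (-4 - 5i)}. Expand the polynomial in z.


The polynomial is p(z) = ∏_{α ∈ S} (z − α), where S = {-7, (-4 + 5i), (-4 - 5i)}.
Expanding the product yields: p(z) = z^3 + 15·z^2 + 97·z + 287.
Note conjugate pairs combine to real quadratics: (z − (-4+5i))(z − (-4−5i)) = z² + 8z + 41.
The resulting polynomial has degree 3 and real coefficients as required.

p(z) = z^3 + 15·z^2 + 97·z + 287.


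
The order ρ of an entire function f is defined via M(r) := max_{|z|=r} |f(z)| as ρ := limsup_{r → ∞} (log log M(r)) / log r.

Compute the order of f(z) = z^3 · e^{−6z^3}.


M(r) = max_{|z|=r} |1|·|z|^3·|e^{−6z^3}| = 1·r^3 · e^{6r^3} (the factors attain their maxima compatibly on |z|=r). Then log M(r) = log 1 + 3·log r + 6r^3, dominated by the last term, so log log M(r) ~ 3·log r. The polynomial factor 1z^3 contributes only a log r term and does not affect the order. ρ = 3.
Therefore ρ = 3.

Order ρ = 3.


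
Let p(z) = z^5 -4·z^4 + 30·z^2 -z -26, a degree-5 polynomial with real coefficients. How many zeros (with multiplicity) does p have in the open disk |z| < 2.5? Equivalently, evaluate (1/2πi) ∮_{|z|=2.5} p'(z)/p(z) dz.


The zeros of p are: -1, (3 + 2i), (3 - 2i), 1, -2.
Their magnitudes are: 1, 3.606, 3.606, 1, 2.
Zeros with |z| < R = 2.5: -1, 1, -2.
Count = 3.
By the argument principle, (1/2πi) ∮_{|z|=R} p'(z)/p(z) dz equals exactly this count.

Number of zeros inside |z| < 2.5: 3.


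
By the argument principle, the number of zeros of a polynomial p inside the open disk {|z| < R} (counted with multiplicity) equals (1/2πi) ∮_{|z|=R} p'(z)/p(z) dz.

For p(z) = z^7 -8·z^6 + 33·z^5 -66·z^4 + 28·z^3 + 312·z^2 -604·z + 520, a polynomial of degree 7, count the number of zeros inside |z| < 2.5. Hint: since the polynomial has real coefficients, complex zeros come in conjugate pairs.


The zeros of p are: (3 + 2i), (3 - 2i), (1 + 3i), (1 - 3i), (1 + 1i), (1 - 1i), -2.
Their magnitudes are: 3.606, 3.606, 3.162, 3.162, 1.414, 1.414, 2.
Zeros with |z| < R = 2.5: (1 + 1i), (1 - 1i), -2.
Count = 3.
By the argument principle, (1/2πi) ∮_{|z|=R} p'(z)/p(z) dz equals exactly this count.

Number of zeros inside |z| < 2.5: 3.


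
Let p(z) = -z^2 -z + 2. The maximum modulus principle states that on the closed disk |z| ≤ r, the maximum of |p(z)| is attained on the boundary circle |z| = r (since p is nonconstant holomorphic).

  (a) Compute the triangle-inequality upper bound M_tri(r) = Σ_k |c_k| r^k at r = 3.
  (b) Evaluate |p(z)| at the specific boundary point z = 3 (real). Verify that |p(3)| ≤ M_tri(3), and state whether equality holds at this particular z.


Coefficients: c_0 = 2, c_1 = -1, c_2 = -1. Radius r = 3.
Part (a). Triangle bound: M_tri(r) = Σ_k |c_k| r^k
  = |2|·3^0 + |-1|·3^1 + |-1|·3^2
  = 2 + 3 + 9 = 14.
This bounds M(r) := max_{|z|=r} |p(z)| from above; equality holds iff all terms c_k z^k can be made to align in phase at a single z on |z|=r.
Part (b). At z = 3 (real, on the circle |z| = r):
  p(3) = (2)·3^0 + (-1)·3^1 + (-1)·3^2 = -10.
  |p(3)| = 10.
Check: |p(3)| = 10 ≤ 14 = M_tri(3). ✓ Equality does not hold at z = 3 (the coefficients have mixed signs, so the terms do not all align in phase there).

M_tri(3) = 14; |p(3)| = 10; equality at z=3: no.


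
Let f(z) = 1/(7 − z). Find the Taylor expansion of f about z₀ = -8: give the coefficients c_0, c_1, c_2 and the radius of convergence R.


Let w = z − z₀, so z = z₀ + w.
Then 7 − z = 7 − (z₀ + w) = (7 − z₀) − w = 15 − w.
f(z) = 1/(15 − w) = (1/(15)) · 1/(1 − w/(15)) = Σ_{n≥0} w^n / (15)^(n+1).
So c_n = 1/(15)^(n+1):
  c_0 = 1/(15)^1 = 1/15.
  c_1 = 1/(15)^2 = 1/225.
  c_2 = 1/(15)^3 = 1/3375.
The series is valid for |w/d| < 1, i.e. |z − z₀| < |d|.
Radius of convergence: R = |7 − z₀| = |15| = 15 (distance from z₀ to the singularity z = 7).

c_0 = 1/15, c_1 = 1/225, c_2 = 1/3375; R = 15.


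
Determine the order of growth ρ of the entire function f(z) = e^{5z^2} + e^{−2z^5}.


Each summand is entire of order 2 and 5 respectively (as in the single-exponential case). The order of a sum is at most the max of the orders, so ρ ≤ 5. For the lower bound: on |z|=r choose arg z so that -2z^5 is real positive; then |e^{-2z^5}| = e^{2r^5} while |e^{5z^2}| ≤ e^{5r^2} = o(e^{2r^5}). So |f| ≥ e^{2r^5}(1 − o(1)) and ρ ≥ 5. Hence ρ = max(2, 5) = 5.
Therefore ρ = 5.

Order ρ = 5.


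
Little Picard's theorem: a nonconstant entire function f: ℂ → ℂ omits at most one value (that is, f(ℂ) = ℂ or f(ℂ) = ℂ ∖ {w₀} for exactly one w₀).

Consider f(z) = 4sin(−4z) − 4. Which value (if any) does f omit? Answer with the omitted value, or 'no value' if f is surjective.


Little Picard bounds the complement of f(ℂ) to at most one point.
sin is entire and surjective onto ℂ: for every w ∈ ℂ, sin(ζ) = w has a solution ζ ∈ ℂ (e.g., via the complex inverse arcsin). With ζ = −4z this gives z = ζ/(-4). Then 4·sin(−4z) takes every value in 4·ℂ = ℂ, and adding -4 is a bijection of ℂ. So f is surjective and omits no value. (Note: only on the real line is sin bounded by [−1, 1].)

Omitted value: no value.


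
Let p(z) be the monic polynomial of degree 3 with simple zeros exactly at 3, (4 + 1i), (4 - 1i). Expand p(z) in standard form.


The polynomial is p(z) = ∏_{α ∈ S} (z − α), where S = {3, (4 + 1i), (4 - 1i)}.
Expanding the product yields: p(z) = z^3 -11·z^2 + 41·z -51.
Note conjugate pairs combine to real quadratics: (z − (4+1i))(z − (4−1i)) = z² − 8z + 17.
The resulting polynomial has degree 3 and real coefficients as required.

p(z) = z^3 -11·z^2 + 41·z -51.


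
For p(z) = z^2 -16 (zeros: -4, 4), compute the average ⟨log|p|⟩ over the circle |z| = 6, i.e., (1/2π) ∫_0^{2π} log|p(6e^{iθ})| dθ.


Zeros: -4, 4; r = 6.
Inside |z| < r: -4, 4. Outside (|z| ≥ r): ∅.
p(0) = -16, so log|p(0)| = log(16) = 2.7726.
Apply Jensen: I(r) = log|p(0)| + Σ_k log(r/|z_k|), summed over zeros inside |z| < r.
  log(r/|z_k|) for z_k = -4: log(6/4) = 0.4055
  log(r/|z_k|) for z_k = 4: log(6/4) = 0.4055
Sum over inside zeros: 0.8109.
I(r) = log|p(0)| + (inside sum) = 2.7726 + 0.8109 = 3.5835.
Closed form (all zeros inside, monic): I(r) = n·log(r) = 2·log(6) = 3.5835. ✓

I(r) ≈ 3.5835.


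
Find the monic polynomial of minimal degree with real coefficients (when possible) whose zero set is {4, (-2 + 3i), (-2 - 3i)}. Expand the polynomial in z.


The polynomial is p(z) = ∏_{α ∈ S} (z − α), where S = {4, (-2 + 3i), (-2 - 3i)}.
Expanding the product yields: p(z) = z^3 -3·z -52.
Note conjugate pairs combine to real quadratics: (z − (-2+3i))(z − (-2−3i)) = z² + 4z + 13.
The resulting polynomial has degree 3 and real coefficients as required.

p(z) = z^3 -3·z -52.


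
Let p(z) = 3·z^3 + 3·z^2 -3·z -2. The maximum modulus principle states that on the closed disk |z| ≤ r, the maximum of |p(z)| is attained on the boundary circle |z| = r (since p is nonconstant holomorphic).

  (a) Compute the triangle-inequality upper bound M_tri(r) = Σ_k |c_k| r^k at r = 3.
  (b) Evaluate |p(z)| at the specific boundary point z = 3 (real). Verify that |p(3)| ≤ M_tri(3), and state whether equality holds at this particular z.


Coefficients: c_0 = -2, c_1 = -3, c_2 = 3, c_3 = 3. Radius r = 3.
Part (a). Triangle bound: M_tri(r) = Σ_k |c_k| r^k
  = |-2|·3^0 + |-3|·3^1 + |3|·3^2 + |3|·3^3
  = 2 + 9 + 27 + 81 = 119.
This bounds M(r) := max_{|z|=r} |p(z)| from above; equality holds iff all terms c_k z^k can be made to align in phase at a single z on |z|=r.
Part (b). At z = 3 (real, on the circle |z| = r):
  p(3) = (-2)·3^0 + (-3)·3^1 + (3)·3^2 + (3)·3^3 = 97.
  |p(3)| = 97.
Check: |p(3)| = 97 ≤ 119 = M_tri(3). ✓ Equality does not hold at z = 3 (the coefficients have mixed signs, so the terms do not all align in phase there).

M_tri(3) = 119; |p(3)| = 97; equality at z=3: no.


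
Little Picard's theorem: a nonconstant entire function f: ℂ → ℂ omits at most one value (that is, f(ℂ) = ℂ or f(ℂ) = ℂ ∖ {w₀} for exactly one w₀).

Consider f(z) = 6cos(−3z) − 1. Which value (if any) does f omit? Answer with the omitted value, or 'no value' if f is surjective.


Little Picard bounds the complement of f(ℂ) to at most one point.
cos is entire and surjective onto ℂ: for every w ∈ ℂ, cos(ζ) = w has a solution ζ ∈ ℂ (e.g., via the complex inverse arccos). With ζ = −3z this gives z = ζ/(-3). Then 6·cos(−3z) takes every value in 6·ℂ = ℂ, and adding -1 is a bijection of ℂ. So f is surjective and omits no value. (Note: only on the real line is cos bounded by [−1, 1].)

Omitted value: no value.


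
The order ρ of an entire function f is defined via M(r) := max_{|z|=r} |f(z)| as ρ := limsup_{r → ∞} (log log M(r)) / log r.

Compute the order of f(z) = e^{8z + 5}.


|e^{8z + 5}| = e^{Re(8·z) + 5} ≤ e^{8|z|^1 + 5} = e^{8r^1 + 5} on |z| = r, so ρ ≤ 1. Choosing z on |z|=r so that 8·z is real positive (always possible by picking arg z appropriately) gives |f(z)| = e^{8r^1 + 5}, matching the bound. The additive constant 5 does not affect log log M(r) ~ 1·log r. Hence ρ = 1.
Therefore ρ = 1.

Order ρ = 1.


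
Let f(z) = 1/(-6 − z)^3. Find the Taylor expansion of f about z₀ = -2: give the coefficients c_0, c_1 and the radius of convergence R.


Let w = z − z₀, so z = z₀ + w.
Then -6 − z = -6 − (z₀ + w) = (-6 − z₀) − w = -4 − w.
f(z) = 1/(-4 − w)^3 = (1/(-4)^3) · (1 − w/(-4))^{−3}.
By the binomial series (1−u)^{−3} = Σ_{n≥0} C(n+2, 2) u^n for |u|<1, with u = w/(-4):
  c_n = C(n+2, 2) / (-4)^(n+3).
  c_0 = 1/(-4)^3 = -1/64.
  c_1 = 3/(-4)^4 = 3/256.
The series is valid for |w/d| < 1, i.e. |z − z₀| < |d|.
Radius of convergence: R = |-6 − z₀| = |-4| = 4 (distance from z₀ to the singularity z = -6).

c_0 = -1/64, c_1 = 3/256; R = 4.


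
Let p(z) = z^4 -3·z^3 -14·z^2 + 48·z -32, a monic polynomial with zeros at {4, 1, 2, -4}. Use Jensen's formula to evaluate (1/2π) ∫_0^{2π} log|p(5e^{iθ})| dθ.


Zeros: -4, 1, 2, 4; r = 5.
Inside |z| < r: -4, 1, 2, 4. Outside (|z| ≥ r): ∅.
p(0) = -32, so log|p(0)| = log(32) = 3.4657.
Apply Jensen: I(r) = log|p(0)| + Σ_k log(r/|z_k|), summed over zeros inside |z| < r.
  log(r/|z_k|) for z_k = 4: log(5/4) = 0.2231
  log(r/|z_k|) for z_k = 1: log(5/1) = 1.6094
  log(r/|z_k|) for z_k = 2: log(5/2) = 0.9163
  log(r/|z_k|) for z_k = -4: log(5/4) = 0.2231
Sum over inside zeros: 2.9720.
I(r) = log|p(0)| + (inside sum) = 3.4657 + 2.9720 = 6.4378.
Closed form (all zeros inside, monic): I(r) = n·log(r) = 4·log(5) = 6.4378. ✓

I(r) ≈ 6.4378.


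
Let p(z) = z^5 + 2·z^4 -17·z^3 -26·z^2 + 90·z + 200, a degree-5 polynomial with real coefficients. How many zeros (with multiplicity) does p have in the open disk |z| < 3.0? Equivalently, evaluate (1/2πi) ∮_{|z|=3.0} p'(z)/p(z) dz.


The zeros of p are: (3 + 1i), (3 - 1i), (-2 + 1i), (-2 - 1i), -4.
Their magnitudes are: 3.162, 3.162, 2.236, 2.236, 4.
Zeros with |z| < R = 3.0: (-2 + 1i), (-2 - 1i).
Count = 2.
By the argument principle, (1/2πi) ∮_{|z|=R} p'(z)/p(z) dz equals exactly this count.

Number of zeros inside |z| < 3.0: 2.


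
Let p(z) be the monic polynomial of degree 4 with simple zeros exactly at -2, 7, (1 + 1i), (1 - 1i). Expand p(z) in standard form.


The polynomial is p(z) = ∏_{α ∈ S} (z − α), where S = {-2, 7, (1 + 1i), (1 - 1i)}.
Expanding the product yields: p(z) = z^4 -7·z^3 -2·z^2 + 18·z -28.
Note conjugate pairs combine to real quadratics: (z − (1+1i))(z − (1−1i)) = z² − 2z + 2.
The resulting polynomial has degree 4 and real coefficients as required.

p(z) = z^4 -7·z^3 -2·z^2 + 18·z -28.


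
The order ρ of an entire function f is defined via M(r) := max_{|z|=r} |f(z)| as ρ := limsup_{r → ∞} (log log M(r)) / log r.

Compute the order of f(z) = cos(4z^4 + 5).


Write cos(w) = (e^{iw} ± e^{−iw})/(2 or 2i), so |cos(w)| ≤ e^{|w|}. With w = 4z^4 + 5, |w| ≤ 4r^4 + 5 on |z|=r, giving M(r) ≤ e^{4r^4 + 5} and ρ ≤ 4. For the lower bound, choose z on |z|=r with 4z^4 purely imaginary of modulus 4r^4; then |cos(4z^4 + 5)| grows like e^{4r^4}/2, so ρ ≥ 4. Hence ρ = 4.
Therefore ρ = 4.

Order ρ = 4.


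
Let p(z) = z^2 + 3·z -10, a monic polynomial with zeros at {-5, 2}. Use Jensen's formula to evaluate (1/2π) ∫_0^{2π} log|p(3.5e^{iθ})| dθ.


Zeros: -5, 2; r = 3.5.
Inside |z| < r: 2. Outside (|z| ≥ r): -5.
p(0) = -10, so log|p(0)| = log(10) = 2.3026.
Apply Jensen: I(r) = log|p(0)| + Σ_k log(r/|z_k|), summed over zeros inside |z| < r.
  log(r/|z_k|) for z_k = 2: log(3.5/2) = 0.5596
  Outside zeros (-5) contribute nothing to the Jensen sum.
Sum over inside zeros: 0.5596.
I(r) = log|p(0)| + (inside sum) = 2.3026 + 0.5596 = 2.8622.
Note: since some zeros are outside |z| ≤ r, the simplified n·log(r) form does NOT apply — only the inside zeros contribute.

I(r) ≈ 2.8622.


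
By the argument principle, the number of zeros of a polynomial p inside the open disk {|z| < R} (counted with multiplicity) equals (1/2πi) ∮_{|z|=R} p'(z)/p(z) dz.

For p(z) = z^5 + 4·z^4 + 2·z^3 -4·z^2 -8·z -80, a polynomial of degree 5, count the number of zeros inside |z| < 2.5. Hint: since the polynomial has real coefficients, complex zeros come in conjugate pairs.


The zeros of p are: (0 + 2i), (0 - 2i), 2, (-3 + 1i), (-3 - 1i).
Their magnitudes are: 2, 2, 2, 3.162, 3.162.
Zeros with |z| < R = 2.5: (0 + 2i), (0 - 2i), 2.
Count = 3.
By the argument principle, (1/2πi) ∮_{|z|=R} p'(z)/p(z) dz equals exactly this count.

Number of zeros inside |z| < 2.5: 3.


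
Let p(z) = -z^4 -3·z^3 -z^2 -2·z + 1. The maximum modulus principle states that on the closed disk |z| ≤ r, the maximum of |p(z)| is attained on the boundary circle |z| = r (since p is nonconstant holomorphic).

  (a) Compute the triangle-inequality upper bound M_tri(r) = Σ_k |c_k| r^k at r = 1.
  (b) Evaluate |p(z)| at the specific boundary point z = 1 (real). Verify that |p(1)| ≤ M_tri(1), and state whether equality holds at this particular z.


Coefficients: c_0 = 1, c_1 = -2, c_2 = -1, c_3 = -3, c_4 = -1. Radius r = 1.
Part (a). Triangle bound: M_tri(r) = Σ_k |c_k| r^k
  = |1|·1^0 + |-2|·1^1 + |-1|·1^2 + |-3|·1^3 + |-1|·1^4
  = 1 + 2 + 1 + 3 + 1 = 8.
This bounds M(r) := max_{|z|=r} |p(z)| from above; equality holds iff all terms c_k z^k can be made to align in phase at a single z on |z|=r.
Part (b). At z = 1 (real, on the circle |z| = r):
  p(1) = (1)·1^0 + (-2)·1^1 + (-1)·1^2 + (-3)·1^3 + (-1)·1^4 = -6.
  |p(1)| = 6.
Check: |p(1)| = 6 ≤ 8 = M_tri(1). ✓ Equality does not hold at z = 1 (the coefficients have mixed signs, so the terms do not all align in phase there).

M_tri(1) = 8; |p(1)| = 6; equality at z=1: no.


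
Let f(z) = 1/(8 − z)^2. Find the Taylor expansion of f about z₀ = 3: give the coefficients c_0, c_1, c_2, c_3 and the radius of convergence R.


Let w = z − z₀, so z = z₀ + w.
Then 8 − z = 8 − (z₀ + w) = (8 − z₀) − w = 5 − w.
f(z) = 1/(5 − w)^2 = (1/(5)^2) · (1 − w/(5))^{−2}.
By the binomial series (1−u)^{−2} = Σ_{n≥0} C(n+1, 1) u^n for |u|<1, with u = w/(5):
  c_n = C(n+1, 1) / (5)^(n+2).
  c_0 = 1/(5)^2 = 1/25.
  c_1 = 2/(5)^3 = 2/125.
  c_2 = 3/(5)^4 = 3/625.
  c_3 = 4/(5)^5 = 4/3125.
The series is valid for |w/d| < 1, i.e. |z − z₀| < |d|.
Radius of convergence: R = |8 − z₀| = |5| = 5 (distance from z₀ to the singularity z = 8).

c_0 = 1/25, c_1 = 2/125, c_2 = 3/625, c_3 = 4/3125; R = 5.


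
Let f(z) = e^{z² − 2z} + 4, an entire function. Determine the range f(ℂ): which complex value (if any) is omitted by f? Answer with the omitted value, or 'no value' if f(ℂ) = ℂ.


Little Picard bounds the complement of f(ℂ) to at most one point.
The exponent g(z) = z² − 2z is a nonconstant polynomial, hence surjective onto ℂ. So e^{g(z)} takes every value in {e^w : w ∈ ℂ} = ℂ ∖ {0}. Adding 4 shifts the range to ℂ ∖ {4}. f omits exactly 4.

Omitted value: 4.


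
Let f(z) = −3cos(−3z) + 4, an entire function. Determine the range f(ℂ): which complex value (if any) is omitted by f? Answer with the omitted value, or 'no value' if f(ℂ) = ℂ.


Little Picard bounds the complement of f(ℂ) to at most one point.
cos is entire and surjective onto ℂ: for every w ∈ ℂ, cos(ζ) = w has a solution ζ ∈ ℂ (e.g., via the complex inverse arccos). With ζ = −3z this gives z = ζ/(-3). Then -3·cos(−3z) takes every value in -3·ℂ = ℂ, and adding 4 is a bijection of ℂ. So f is surjective and omits no value. (Note: only on the real line is cos bounded by [−1, 1].)

Omitted value: no value.


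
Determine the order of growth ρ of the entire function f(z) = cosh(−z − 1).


cosh(w) is a linear combination of e^{iw} and e^{−iw} (or e^w, e^{−w} in the hyperbolic case), so |cosh(w)| ≤ e^{|w|}. With w = −z − 1, |w| ≤ 1|z| + 1 = 1r + 1 on |z| = r, giving M(r) ≤ e^{1r + 1}, so ρ ≤ 1. On a suitable ray (z = it for sin/cos; z = t for sinh/cosh, t real → ∞), |cosh(−z − 1)| grows like e^{1|t|}/2, so ρ ≥ 1. Hence ρ = 1.
Therefore ρ = 1.

Order ρ = 1.


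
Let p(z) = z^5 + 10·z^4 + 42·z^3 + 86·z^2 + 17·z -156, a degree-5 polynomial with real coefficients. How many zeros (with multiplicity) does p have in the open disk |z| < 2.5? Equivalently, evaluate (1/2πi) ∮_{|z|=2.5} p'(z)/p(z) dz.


The zeros of p are: -3, (-2 + 3i), (-2 - 3i), -4, 1.
Their magnitudes are: 3, 3.606, 3.606, 4, 1.
Zeros with |z| < R = 2.5: 1.
Count = 1.
By the argument principle, (1/2πi) ∮_{|z|=R} p'(z)/p(z) dz equals exactly this count.

Number of zeros inside |z| < 2.5: 1.


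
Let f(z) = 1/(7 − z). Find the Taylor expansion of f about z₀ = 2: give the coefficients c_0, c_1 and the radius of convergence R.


Let w = z − z₀, so z = z₀ + w.
Then 7 − z = 7 − (z₀ + w) = (7 − z₀) − w = 5 − w.
f(z) = 1/(5 − w) = (1/(5)) · 1/(1 − w/(5)) = Σ_{n≥0} w^n / (5)^(n+1).
So c_n = 1/(5)^(n+1):
  c_0 = 1/(5)^1 = 1/5.
  c_1 = 1/(5)^2 = 1/25.
The series is valid for |w/d| < 1, i.e. |z − z₀| < |d|.
Radius of convergence: R = |7 − z₀| = |5| = 5 (distance from z₀ to the singularity z = 7).

c_0 = 1/5, c_1 = 1/25; R = 5.


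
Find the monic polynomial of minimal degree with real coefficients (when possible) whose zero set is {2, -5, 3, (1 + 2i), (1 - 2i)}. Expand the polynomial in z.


The polynomial is p(z) = ∏_{α ∈ S} (z − α), where S = {2, -5, 3, (1 + 2i), (1 - 2i)}.
Expanding the product yields: p(z) = z^5 -2·z^4 -14·z^3 + 68·z^2 -155·z + 150.
Note conjugate pairs combine to real quadratics: (z − (1+2i))(z − (1−2i)) = z² − 2z + 5.
The resulting polynomial has degree 5 and real coefficients as required.

p(z) = z^5 -2·z^4 -14·z^3 + 68·z^2 -155·z + 150.


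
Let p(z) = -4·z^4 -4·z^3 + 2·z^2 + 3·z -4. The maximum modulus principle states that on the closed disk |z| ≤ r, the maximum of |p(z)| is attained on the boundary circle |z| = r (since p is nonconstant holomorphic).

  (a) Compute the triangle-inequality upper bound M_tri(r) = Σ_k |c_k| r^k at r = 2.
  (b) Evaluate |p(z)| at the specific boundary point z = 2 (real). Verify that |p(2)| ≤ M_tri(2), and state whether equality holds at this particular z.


Coefficients: c_0 = -4, c_1 = 3, c_2 = 2, c_3 = -4, c_4 = -4. Radius r = 2.
Part (a). Triangle bound: M_tri(r) = Σ_k |c_k| r^k
  = |-4|·2^0 + |3|·2^1 + |2|·2^2 + |-4|·2^3 + |-4|·2^4
  = 4 + 6 + 8 + 32 + 64 = 114.
This bounds M(r) := max_{|z|=r} |p(z)| from above; equality holds iff all terms c_k z^k can be made to align in phase at a single z on |z|=r.
Part (b). At z = 2 (real, on the circle |z| = r):
  p(2) = (-4)·2^0 + (3)·2^1 + (2)·2^2 + (-4)·2^3 + (-4)·2^4 = -86.
  |p(2)| = 86.
Check: |p(2)| = 86 ≤ 114 = M_tri(2). ✓ Equality does not hold at z = 2 (the coefficients have mixed signs, so the terms do not all align in phase there).

M_tri(2) = 114; |p(2)| = 86; equality at z=2: no.


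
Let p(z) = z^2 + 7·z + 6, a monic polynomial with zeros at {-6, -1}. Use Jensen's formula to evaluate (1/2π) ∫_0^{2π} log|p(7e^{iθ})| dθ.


Zeros: -6, -1; r = 7.
Inside |z| < r: -6, -1. Outside (|z| ≥ r): ∅.
p(0) = 6, so log|p(0)| = log(6) = 1.7918.
Apply Jensen: I(r) = log|p(0)| + Σ_k log(r/|z_k|), summed over zeros inside |z| < r.
  log(r/|z_k|) for z_k = -6: log(7/6) = 0.1542
  log(r/|z_k|) for z_k = -1: log(7/1) = 1.9459
Sum over inside zeros: 2.1001.
I(r) = log|p(0)| + (inside sum) = 1.7918 + 2.1001 = 3.8918.
Closed form (all zeros inside, monic): I(r) = n·log(r) = 2·log(7) = 3.8918. ✓

I(r) ≈ 3.8918.


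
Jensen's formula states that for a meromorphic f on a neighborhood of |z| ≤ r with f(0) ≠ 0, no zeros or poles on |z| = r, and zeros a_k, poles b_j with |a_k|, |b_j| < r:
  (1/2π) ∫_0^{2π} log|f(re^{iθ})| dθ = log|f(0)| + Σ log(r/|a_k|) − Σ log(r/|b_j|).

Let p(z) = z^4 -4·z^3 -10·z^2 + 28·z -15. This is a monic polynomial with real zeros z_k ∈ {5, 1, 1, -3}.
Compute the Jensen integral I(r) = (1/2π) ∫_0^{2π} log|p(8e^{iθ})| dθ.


Zeros: -3, 1, 1, 5; r = 8.
Inside |z| < r: -3, 1, 1, 5. Outside (|z| ≥ r): ∅.
p(0) = -15, so log|p(0)| = log(15) = 2.7081.
Apply Jensen: I(r) = log|p(0)| + Σ_k log(r/|z_k|), summed over zeros inside |z| < r.
  log(r/|z_k|) for z_k = 5: log(8/5) = 0.4700
  log(r/|z_k|) for z_k = 1: log(8/1) = 2.0794
  log(r/|z_k|) for z_k = 1: log(8/1) = 2.0794
  log(r/|z_k|) for z_k = -3: log(8/3) = 0.9808
Sum over inside zeros: 5.6097.
I(r) = log|p(0)| + (inside sum) = 2.7081 + 5.6097 = 8.3178.
Closed form (all zeros inside, monic): I(r) = n·log(r) = 4·log(8) = 8.3178. ✓

I(r) ≈ 8.3178.


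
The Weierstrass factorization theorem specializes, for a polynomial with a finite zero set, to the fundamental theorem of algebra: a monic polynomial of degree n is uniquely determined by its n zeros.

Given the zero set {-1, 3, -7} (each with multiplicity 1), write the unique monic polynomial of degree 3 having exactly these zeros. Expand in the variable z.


The polynomial is p(z) = ∏_{α ∈ S} (z − α), where S = {-1, 3, -7}.
Expanding the product yields: p(z) = z^3 + 5·z^2 -17·z -21.
The resulting polynomial has degree 3 and real coefficients as required.

p(z) = z^3 + 5·z^2 -17·z -21.


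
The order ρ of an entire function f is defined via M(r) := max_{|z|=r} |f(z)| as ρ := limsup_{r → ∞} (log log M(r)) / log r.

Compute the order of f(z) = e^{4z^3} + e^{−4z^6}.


Each summand is entire of order 3 and 6 respectively (as in the single-exponential case). The order of a sum is at most the max of the orders, so ρ ≤ 6. For the lower bound: on |z|=r choose arg z so that -4z^6 is real positive; then |e^{-4z^6}| = e^{4r^6} while |e^{4z^3}| ≤ e^{4r^3} = o(e^{4r^6}). So |f| ≥ e^{4r^6}(1 − o(1)) and ρ ≥ 6. Hence ρ = max(3, 6) = 6.
Therefore ρ = 6.

Order ρ = 6.


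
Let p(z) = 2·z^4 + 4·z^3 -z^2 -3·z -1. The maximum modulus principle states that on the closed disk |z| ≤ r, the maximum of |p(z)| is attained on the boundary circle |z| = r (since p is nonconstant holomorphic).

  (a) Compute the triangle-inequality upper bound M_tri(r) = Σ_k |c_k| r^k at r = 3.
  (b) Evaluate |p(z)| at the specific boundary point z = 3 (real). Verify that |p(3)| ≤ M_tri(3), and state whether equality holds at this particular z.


Coefficients: c_0 = -1, c_1 = -3, c_2 = -1, c_3 = 4, c_4 = 2. Radius r = 3.
Part (a). Triangle bound: M_tri(r) = Σ_k |c_k| r^k
  = |-1|·3^0 + |-3|·3^1 + |-1|·3^2 + |4|·3^3 + |2|·3^4
  = 1 + 9 + 9 + 108 + 162 = 289.
This bounds M(r) := max_{|z|=r} |p(z)| from above; equality holds iff all terms c_k z^k can be made to align in phase at a single z on |z|=r.
Part (b). At z = 3 (real, on the circle |z| = r):
  p(3) = (-1)·3^0 + (-3)·3^1 + (-1)·3^2 + (4)·3^3 + (2)·3^4 = 251.
  |p(3)| = 251.
Check: |p(3)| = 251 ≤ 289 = M_tri(3). ✓ Equality does not hold at z = 3 (the coefficients have mixed signs, so the terms do not all align in phase there).

M_tri(3) = 289; |p(3)| = 251; equality at z=3: no.


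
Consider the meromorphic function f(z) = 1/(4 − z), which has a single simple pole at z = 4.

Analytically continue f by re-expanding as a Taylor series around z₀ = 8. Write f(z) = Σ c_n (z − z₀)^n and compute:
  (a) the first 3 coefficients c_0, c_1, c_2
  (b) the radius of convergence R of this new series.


Let w = z − z₀, so z = z₀ + w.
Then 4 − z = 4 − (z₀ + w) = (4 − z₀) − w = -4 − w.
f(z) = 1/(-4 − w) = (1/(-4)) · 1/(1 − w/(-4)) = Σ_{n≥0} w^n / (-4)^(n+1).
So c_n = 1/(-4)^(n+1):
  c_0 = 1/(-4)^1 = -1/4.
  c_1 = 1/(-4)^2 = 1/16.
  c_2 = 1/(-4)^3 = -1/64.
The series is valid for |w/d| < 1, i.e. |z − z₀| < |d|.
Radius of convergence: R = |4 − z₀| = |-4| = 4 (distance from z₀ to the singularity z = 4).

c_0 = -1/4, c_1 = 1/16, c_2 = -1/64; R = 4.


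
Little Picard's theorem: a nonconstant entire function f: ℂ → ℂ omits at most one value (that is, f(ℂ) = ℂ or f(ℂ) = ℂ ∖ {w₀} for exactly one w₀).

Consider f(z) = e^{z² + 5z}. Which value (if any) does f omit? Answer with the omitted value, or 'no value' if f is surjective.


Little Picard bounds the complement of f(ℂ) to at most one point.
The exponent g(z) = z² + 5z is a nonconstant polynomial, hence surjective onto ℂ. So e^{g(z)} takes every value in {e^w : w ∈ ℂ} = ℂ ∖ {0}. Adding 0 shifts the range to ℂ ∖ {0}. f omits exactly 0.

Omitted value: 0.


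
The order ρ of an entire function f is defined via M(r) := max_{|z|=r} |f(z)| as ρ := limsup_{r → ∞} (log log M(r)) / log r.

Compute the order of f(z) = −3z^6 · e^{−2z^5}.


M(r) = max_{|z|=r} |-3|·|z|^6·|e^{−2z^5}| = 3·r^6 · e^{2r^5} (the factors attain their maxima compatibly on |z|=r). Then log M(r) = log 3 + 6·log r + 2r^5, dominated by the last term, so log log M(r) ~ 5·log r. The polynomial factor -3z^6 contributes only a log r term and does not affect the order. ρ = 5.
Therefore ρ = 5.

Order ρ = 5.


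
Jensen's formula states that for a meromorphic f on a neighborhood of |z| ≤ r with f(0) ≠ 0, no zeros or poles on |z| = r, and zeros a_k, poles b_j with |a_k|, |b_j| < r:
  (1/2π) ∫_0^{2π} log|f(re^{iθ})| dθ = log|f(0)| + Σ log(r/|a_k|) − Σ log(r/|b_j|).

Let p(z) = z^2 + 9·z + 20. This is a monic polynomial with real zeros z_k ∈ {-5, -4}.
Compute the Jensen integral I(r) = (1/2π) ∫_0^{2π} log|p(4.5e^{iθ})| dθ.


Zeros: -5, -4; r = 4.5.
Inside |z| < r: -4. Outside (|z| ≥ r): -5.
p(0) = 20, so log|p(0)| = log(20) = 2.9957.
Apply Jensen: I(r) = log|p(0)| + Σ_k log(r/|z_k|), summed over zeros inside |z| < r.
  log(r/|z_k|) for z_k = -4: log(4.5/4) = 0.1178
  Outside zeros (-5) contribute nothing to the Jensen sum.
Sum over inside zeros: 0.1178.
I(r) = log|p(0)| + (inside sum) = 2.9957 + 0.1178 = 3.1135.
Note: since some zeros are outside |z| ≤ r, the simplified n·log(r) form does NOT apply — only the inside zeros contribute.

I(r) ≈ 3.1135.


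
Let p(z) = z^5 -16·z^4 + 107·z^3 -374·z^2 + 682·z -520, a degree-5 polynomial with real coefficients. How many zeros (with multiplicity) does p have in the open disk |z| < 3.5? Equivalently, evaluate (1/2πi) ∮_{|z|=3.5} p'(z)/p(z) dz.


The zeros of p are: (3 + 1i), (3 - 1i), (3 + 2i), (3 - 2i), 4.
Their magnitudes are: 3.162, 3.162, 3.606, 3.606, 4.
Zeros with |z| < R = 3.5: (3 + 1i), (3 - 1i).
Count = 2.
By the argument principle, (1/2πi) ∮_{|z|=R} p'(z)/p(z) dz equals exactly this count.

Number of zeros inside |z| < 3.5: 2.


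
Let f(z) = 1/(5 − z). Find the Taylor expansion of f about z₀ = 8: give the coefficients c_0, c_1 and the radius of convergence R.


Let w = z − z₀, so z = z₀ + w.
Then 5 − z = 5 − (z₀ + w) = (5 − z₀) − w = -3 − w.
f(z) = 1/(-3 − w) = (1/(-3)) · 1/(1 − w/(-3)) = Σ_{n≥0} w^n / (-3)^(n+1).
So c_n = 1/(-3)^(n+1):
  c_0 = 1/(-3)^1 = -1/3.
  c_1 = 1/(-3)^2 = 1/9.
The series is valid for |w/d| < 1, i.e. |z − z₀| < |d|.
Radius of convergence: R = |5 − z₀| = |-3| = 3 (distance from z₀ to the singularity z = 5).

c_0 = -1/3, c_1 = 1/9; R = 3.


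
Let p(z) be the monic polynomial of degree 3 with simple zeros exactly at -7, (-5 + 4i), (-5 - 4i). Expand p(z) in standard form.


The polynomial is p(z) = ∏_{α ∈ S} (z − α), where S = {-7, (-5 + 4i), (-5 - 4i)}.
Expanding the product yields: p(z) = z^3 + 17·z^2 + 111·z + 287.
Note conjugate pairs combine to real quadratics: (z − (-5+4i))(z − (-5−4i)) = z² + 10z + 41.
The resulting polynomial has degree 3 and real coefficients as required.

p(z) = z^3 + 17·z^2 + 111·z + 287.


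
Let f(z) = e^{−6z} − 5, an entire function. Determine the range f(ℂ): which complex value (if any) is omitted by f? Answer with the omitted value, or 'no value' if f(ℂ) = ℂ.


Little Picard bounds the complement of f(ℂ) to at most one point.
e^{−6z} is never zero on ℂ, so 1·e^{−6z} takes every value in ℂ ∖ {0}. Adding -5 shifts the range to ℂ ∖ {-5}. Thus f omits exactly the value -5.

Omitted value: -5.


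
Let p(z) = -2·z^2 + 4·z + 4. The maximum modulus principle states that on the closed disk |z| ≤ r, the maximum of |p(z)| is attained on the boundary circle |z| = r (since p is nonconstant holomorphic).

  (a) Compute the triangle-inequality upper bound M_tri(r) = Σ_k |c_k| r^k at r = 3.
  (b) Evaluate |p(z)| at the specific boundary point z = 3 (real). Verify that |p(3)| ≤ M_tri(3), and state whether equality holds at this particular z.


Coefficients: c_0 = 4, c_1 = 4, c_2 = -2. Radius r = 3.
Part (a). Triangle bound: M_tri(r) = Σ_k |c_k| r^k
  = |4|·3^0 + |4|·3^1 + |-2|·3^2
  = 4 + 12 + 18 = 34.
This bounds M(r) := max_{|z|=r} |p(z)| from above; equality holds iff all terms c_k z^k can be made to align in phase at a single z on |z|=r.
Part (b). At z = 3 (real, on the circle |z| = r):
  p(3) = (4)·3^0 + (4)·3^1 + (-2)·3^2 = -2.
  |p(3)| = 2.
Check: |p(3)| = 2 ≤ 34 = M_tri(3). ✓ Equality does not hold at z = 3 (the coefficients have mixed signs, so the terms do not all align in phase there).

M_tri(3) = 34; |p(3)| = 2; equality at z=3: no.


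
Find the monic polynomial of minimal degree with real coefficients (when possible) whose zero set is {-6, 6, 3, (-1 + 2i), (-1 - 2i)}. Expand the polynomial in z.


The polynomial is p(z) = ∏_{α ∈ S} (z − α), where S = {-6, 6, 3, (-1 + 2i), (-1 - 2i)}.
Expanding the product yields: p(z) = z^5 -z^4 -37·z^3 + 21·z^2 + 36·z + 540.
Note conjugate pairs combine to real quadratics: (z − (-1+2i))(z − (-1−2i)) = z² + 2z + 5.
The resulting polynomial has degree 5 and real coefficients as required.

p(z) = z^5 -z^4 -37·z^3 + 21·z^2 + 36·z + 540.


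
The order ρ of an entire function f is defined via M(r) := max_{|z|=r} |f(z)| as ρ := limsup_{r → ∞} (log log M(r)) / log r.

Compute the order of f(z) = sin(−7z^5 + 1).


Write sin(w) = (e^{iw} ± e^{−iw})/(2 or 2i), so |sin(w)| ≤ e^{|w|}. With w = −7z^5 + 1, |w| ≤ 7r^5 + 1 on |z|=r, giving M(r) ≤ e^{7r^5 + 1} and ρ ≤ 5. For the lower bound, choose z on |z|=r with -7z^5 purely imaginary of modulus 7r^5; then |sin(−7z^5 + 1)| grows like e^{7r^5}/2, so ρ ≥ 5. Hence ρ = 5.
Therefore ρ = 5.

Order ρ = 5.


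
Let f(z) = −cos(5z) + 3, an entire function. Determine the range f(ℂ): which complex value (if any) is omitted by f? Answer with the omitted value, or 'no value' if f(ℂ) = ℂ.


Little Picard bounds the complement of f(ℂ) to at most one point.
cos is entire and surjective onto ℂ: for every w ∈ ℂ, cos(ζ) = w has a solution ζ ∈ ℂ (e.g., via the complex inverse arccos). With ζ = 5z this gives z = ζ/(5). Then -1·cos(5z) takes every value in -1·ℂ = ℂ, and adding 3 is a bijection of ℂ. So f is surjective and omits no value. (Note: only on the real line is cos bounded by [−1, 1].)

Omitted value: no value.


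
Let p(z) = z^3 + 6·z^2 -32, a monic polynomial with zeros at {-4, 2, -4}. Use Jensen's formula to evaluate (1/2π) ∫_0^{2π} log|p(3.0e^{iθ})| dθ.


Zeros: -4, -4, 2; r = 3.0.
Inside |z| < r: 2. Outside (|z| ≥ r): -4, -4.
p(0) = -32, so log|p(0)| = log(32) = 3.4657.
Apply Jensen: I(r) = log|p(0)| + Σ_k log(r/|z_k|), summed over zeros inside |z| < r.
  log(r/|z_k|) for z_k = 2: log(3.0/2) = 0.4055
  Outside zeros (-4, -4) contribute nothing to the Jensen sum.
Sum over inside zeros: 0.4055.
I(r) = log|p(0)| + (inside sum) = 3.4657 + 0.4055 = 3.8712.
Note: since some zeros are outside |z| ≤ r, the simplified n·log(r) form does NOT apply — only the inside zeros contribute.

I(r) ≈ 3.8712.


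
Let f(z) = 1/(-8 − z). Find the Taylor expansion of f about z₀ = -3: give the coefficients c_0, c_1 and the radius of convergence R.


Let w = z − z₀, so z = z₀ + w.
Then -8 − z = -8 − (z₀ + w) = (-8 − z₀) − w = -5 − w.
f(z) = 1/(-5 − w) = (1/(-5)) · 1/(1 − w/(-5)) = Σ_{n≥0} w^n / (-5)^(n+1).
So c_n = 1/(-5)^(n+1):
  c_0 = 1/(-5)^1 = -1/5.
  c_1 = 1/(-5)^2 = 1/25.
The series is valid for |w/d| < 1, i.e. |z − z₀| < |d|.
Radius of convergence: R = |-8 − z₀| = |-5| = 5 (distance from z₀ to the singularity z = -8).

c_0 = -1/5, c_1 = 1/25; R = 5.


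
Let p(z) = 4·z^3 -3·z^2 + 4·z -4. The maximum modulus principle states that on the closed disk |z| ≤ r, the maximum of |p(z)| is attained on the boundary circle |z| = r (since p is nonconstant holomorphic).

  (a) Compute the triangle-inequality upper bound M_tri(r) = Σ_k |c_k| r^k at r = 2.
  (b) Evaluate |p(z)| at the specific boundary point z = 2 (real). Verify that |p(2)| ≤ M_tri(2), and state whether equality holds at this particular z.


Coefficients: c_0 = -4, c_1 = 4, c_2 = -3, c_3 = 4. Radius r = 2.
Part (a). Triangle bound: M_tri(r) = Σ_k |c_k| r^k
  = |-4|·2^0 + |4|·2^1 + |-3|·2^2 + |4|·2^3
  = 4 + 8 + 12 + 32 = 56.
This bounds M(r) := max_{|z|=r} |p(z)| from above; equality holds iff all terms c_k z^k can be made to align in phase at a single z on |z|=r.
Part (b). At z = 2 (real, on the circle |z| = r):
  p(2) = (-4)·2^0 + (4)·2^1 + (-3)·2^2 + (4)·2^3 = 24.
  |p(2)| = 24.
Check: |p(2)| = 24 ≤ 56 = M_tri(2). ✓ Equality does not hold at z = 2 (the coefficients have mixed signs, so the terms do not all align in phase there).

M_tri(2) = 56; |p(2)| = 24; equality at z=2: no.


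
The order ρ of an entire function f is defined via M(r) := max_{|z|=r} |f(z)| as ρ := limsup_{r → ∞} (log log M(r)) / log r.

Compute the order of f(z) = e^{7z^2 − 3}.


|e^{7z^2 − 3}| = e^{Re(7·z^2) + -3} ≤ e^{7|z|^2 + -3} = e^{7r^2 + -3} on |z| = r, so ρ ≤ 2. Choosing z on |z|=r so that 7·z^2 is real positive (always possible by picking arg z appropriately) gives |f(z)| = e^{7r^2 + -3}, matching the bound. The additive constant -3 does not affect log log M(r) ~ 2·log r. Hence ρ = 2.
Therefore ρ = 2.

Order ρ = 2.


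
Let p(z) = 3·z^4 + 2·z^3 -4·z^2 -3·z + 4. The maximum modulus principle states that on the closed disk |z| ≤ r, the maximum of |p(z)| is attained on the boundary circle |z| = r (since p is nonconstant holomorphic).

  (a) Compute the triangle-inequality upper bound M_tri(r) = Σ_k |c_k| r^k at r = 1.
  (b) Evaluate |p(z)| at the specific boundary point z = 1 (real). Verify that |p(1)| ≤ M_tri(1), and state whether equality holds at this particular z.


Coefficients: c_0 = 4, c_1 = -3, c_2 = -4, c_3 = 2, c_4 = 3. Radius r = 1.
Part (a). Triangle bound: M_tri(r) = Σ_k |c_k| r^k
  = |4|·1^0 + |-3|·1^1 + |-4|·1^2 + |2|·1^3 + |3|·1^4
  = 4 + 3 + 4 + 2 + 3 = 16.
This bounds M(r) := max_{|z|=r} |p(z)| from above; equality holds iff all terms c_k z^k can be made to align in phase at a single z on |z|=r.
Part (b). At z = 1 (real, on the circle |z| = r):
  p(1) = (4)·1^0 + (-3)·1^1 + (-4)·1^2 + (2)·1^3 + (3)·1^4 = 2.
  |p(1)| = 2.
Check: |p(1)| = 2 ≤ 16 = M_tri(1). ✓ Equality does not hold at z = 1 (the coefficients have mixed signs, so the terms do not all align in phase there).

M_tri(1) = 16; |p(1)| = 2; equality at z=1: no.


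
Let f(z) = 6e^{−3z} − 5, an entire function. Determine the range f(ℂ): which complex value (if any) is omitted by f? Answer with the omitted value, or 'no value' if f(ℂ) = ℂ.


Little Picard bounds the complement of f(ℂ) to at most one point.
e^{−3z} is never zero on ℂ, so 6·e^{−3z} takes every value in ℂ ∖ {0}. Adding -5 shifts the range to ℂ ∖ {-5}. Thus f omits exactly the value -5.

Omitted value: -5.


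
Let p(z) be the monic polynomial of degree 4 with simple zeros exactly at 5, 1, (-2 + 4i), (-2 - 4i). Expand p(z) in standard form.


The polynomial is p(z) = ∏_{α ∈ S} (z − α), where S = {5, 1, (-2 + 4i), (-2 - 4i)}.
Expanding the product yields: p(z) = z^4 -2·z^3 + z^2 -100·z + 100.
Note conjugate pairs combine to real quadratics: (z − (-2+4i))(z − (-2−4i)) = z² + 4z + 20.
The resulting polynomial has degree 4 and real coefficients as required.

p(z) = z^4 -2·z^3 + z^2 -100·z + 100.


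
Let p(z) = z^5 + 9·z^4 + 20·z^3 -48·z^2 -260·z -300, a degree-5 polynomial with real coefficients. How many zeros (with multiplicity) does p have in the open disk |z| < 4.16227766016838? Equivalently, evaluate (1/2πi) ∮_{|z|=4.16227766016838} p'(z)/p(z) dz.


The zeros of p are: (-3 + 1i), (-3 - 1i), 3, (-3 + 1i), (-3 - 1i).
Their magnitudes are: 3.162, 3.162, 3, 3.162, 3.162.
Zeros with |z| < R = 4.16227766016838: (-3 + 1i), (-3 - 1i), 3, (-3 + 1i), (-3 - 1i).
Count = 5.
By the argument principle, (1/2πi) ∮_{|z|=R} p'(z)/p(z) dz equals exactly this count.

Number of zeros inside |z| < 4.16227766016838: 5.


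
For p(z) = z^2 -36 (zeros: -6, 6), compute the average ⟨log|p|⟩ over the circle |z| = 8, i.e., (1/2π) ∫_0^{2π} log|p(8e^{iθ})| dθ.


Zeros: -6, 6; r = 8.
Inside |z| < r: -6, 6. Outside (|z| ≥ r): ∅.
p(0) = -36, so log|p(0)| = log(36) = 3.5835.
Apply Jensen: I(r) = log|p(0)| + Σ_k log(r/|z_k|), summed over zeros inside |z| < r.
  log(r/|z_k|) for z_k = -6: log(8/6) = 0.2877
  log(r/|z_k|) for z_k = 6: log(8/6) = 0.2877
Sum over inside zeros: 0.5754.
I(r) = log|p(0)| + (inside sum) = 3.5835 + 0.5754 = 4.1589.
Closed form (all zeros inside, monic): I(r) = n·log(r) = 2·log(8) = 4.1589. ✓

I(r) ≈ 4.1589.
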